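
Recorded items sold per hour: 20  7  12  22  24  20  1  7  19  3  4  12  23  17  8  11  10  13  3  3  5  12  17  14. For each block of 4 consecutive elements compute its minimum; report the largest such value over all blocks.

[20, 7, 12, 22] → min 7
[7, 12, 22, 24] → min 7
[12, 22, 24, 20] → min 12
[22, 24, 20, 1] → min 1
[24, 20, 1, 7] → min 1
[20, 1, 7, 19] → min 1
[1, 7, 19, 3] → min 1
[7, 19, 3, 4] → min 3
[19, 3, 4, 12] → min 3
[3, 4, 12, 23] → min 3
[4, 12, 23, 17] → min 4
[12, 23, 17, 8] → min 8
[23, 17, 8, 11] → min 8
[17, 8, 11, 10] → min 8
[8, 11, 10, 13] → min 8
[11, 10, 13, 3] → min 3
[10, 13, 3, 3] → min 3
[13, 3, 3, 5] → min 3
[3, 3, 5, 12] → min 3
[3, 5, 12, 17] → min 3
[5, 12, 17, 14] → min 5
Largest of these is 12.

12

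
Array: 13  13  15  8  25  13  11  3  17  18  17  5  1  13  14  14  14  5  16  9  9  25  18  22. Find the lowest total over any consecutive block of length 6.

61

13 13 15 8 25 13 → sum 87
13 15 8 25 13 11 → sum 85
15 8 25 13 11 3 → sum 75
8 25 13 11 3 17 → sum 77
25 13 11 3 17 18 → sum 87
13 11 3 17 18 17 → sum 79
11 3 17 18 17 5 → sum 71
3 17 18 17 5 1 → sum 61
17 18 17 5 1 13 → sum 71
18 17 5 1 13 14 → sum 68
17 5 1 13 14 14 → sum 64
5 1 13 14 14 14 → sum 61
1 13 14 14 14 5 → sum 61
13 14 14 14 5 16 → sum 76
14 14 14 5 16 9 → sum 72
14 14 5 16 9 9 → sum 67
14 5 16 9 9 25 → sum 78
5 16 9 9 25 18 → sum 82
16 9 9 25 18 22 → sum 99
Lowest of these is 61.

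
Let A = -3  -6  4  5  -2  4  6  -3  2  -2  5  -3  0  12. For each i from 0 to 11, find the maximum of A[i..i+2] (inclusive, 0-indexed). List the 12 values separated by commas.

4, 5, 5, 5, 6, 6, 6, 2, 5, 5, 5, 12

-3 -6 4 → max 4
-6 4 5 → max 5
4 5 -2 → max 5
5 -2 4 → max 5
-2 4 6 → max 6
4 6 -3 → max 6
6 -3 2 → max 6
-3 2 -2 → max 2
2 -2 5 → max 5
-2 5 -3 → max 5
5 -3 0 → max 5
-3 0 12 → max 12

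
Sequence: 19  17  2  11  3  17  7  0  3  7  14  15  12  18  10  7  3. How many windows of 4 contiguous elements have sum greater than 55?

(19, 17, 2, 11) → sum 49
(17, 2, 11, 3) → sum 33
(2, 11, 3, 17) → sum 33
(11, 3, 17, 7) → sum 38
(3, 17, 7, 0) → sum 27
(17, 7, 0, 3) → sum 27
(7, 0, 3, 7) → sum 17
(0, 3, 7, 14) → sum 24
(3, 7, 14, 15) → sum 39
(7, 14, 15, 12) → sum 48
(14, 15, 12, 18) → sum 59  > 55 ✓
(15, 12, 18, 10) → sum 55
(12, 18, 10, 7) → sum 47
(18, 10, 7, 3) → sum 38
1 window satisfy the condition.

1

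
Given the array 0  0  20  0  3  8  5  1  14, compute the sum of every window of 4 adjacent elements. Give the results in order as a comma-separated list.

20, 23, 31, 16, 17, 28

[0, 0, 20, 0] → sum 20
[0, 20, 0, 3] → sum 23
[20, 0, 3, 8] → sum 31
[0, 3, 8, 5] → sum 16
[3, 8, 5, 1] → sum 17
[8, 5, 1, 14] → sum 28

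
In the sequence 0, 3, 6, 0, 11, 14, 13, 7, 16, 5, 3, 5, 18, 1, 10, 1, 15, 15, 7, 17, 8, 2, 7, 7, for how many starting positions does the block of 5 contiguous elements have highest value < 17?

10

0 3 6 0 11 → max 11  < 17 ✓
3 6 0 11 14 → max 14  < 17 ✓
6 0 11 14 13 → max 14  < 17 ✓
0 11 14 13 7 → max 14  < 17 ✓
11 14 13 7 16 → max 16  < 17 ✓
14 13 7 16 5 → max 16  < 17 ✓
13 7 16 5 3 → max 16  < 17 ✓
7 16 5 3 5 → max 16  < 17 ✓
16 5 3 5 18 → max 18
5 3 5 18 1 → max 18
3 5 18 1 10 → max 18
5 18 1 10 1 → max 18
18 1 10 1 15 → max 18
1 10 1 15 15 → max 15  < 17 ✓
10 1 15 15 7 → max 15  < 17 ✓
1 15 15 7 17 → max 17
15 15 7 17 8 → max 17
15 7 17 8 2 → max 17
7 17 8 2 7 → max 17
17 8 2 7 7 → max 17
10 windows satisfy the condition.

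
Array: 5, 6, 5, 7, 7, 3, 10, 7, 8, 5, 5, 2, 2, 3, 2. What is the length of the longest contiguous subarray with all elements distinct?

add 5: [5] len 1
add 6: [5, 6] len 2
add 5 (repeat 5, move left end past it): [6, 5] len 2
add 7: [6, 5, 7] len 3
add 7 (repeat 7, move left end past it): [7] len 1
add 3: [7, 3] len 2
add 10: [7, 3, 10] len 3
add 7 (repeat 7, move left end past it): [3, 10, 7] len 3
add 8: [3, 10, 7, 8] len 4
add 5: [3, 10, 7, 8, 5] len 5
add 5 (repeat 5, move left end past it): [5] len 1
add 2: [5, 2] len 2
add 2 (repeat 2, move left end past it): [2] len 1
add 3: [2, 3] len 2
add 2 (repeat 2, move left end past it): [3, 2] len 2
Longest all-distinct length: 5.

5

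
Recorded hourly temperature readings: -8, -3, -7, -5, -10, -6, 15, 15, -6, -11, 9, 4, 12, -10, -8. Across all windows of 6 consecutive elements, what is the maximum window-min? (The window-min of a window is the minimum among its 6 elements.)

Window mins for each of the 10 positions:
-8 -3 -7 -5 -10 -6 → min -10
-3 -7 -5 -10 -6 15 → min -10
-7 -5 -10 -6 15 15 → min -10
-5 -10 -6 15 15 -6 → min -10
-10 -6 15 15 -6 -11 → min -11
-6 15 15 -6 -11 9 → min -11
15 15 -6 -11 9 4 → min -11
15 -6 -11 9 4 12 → min -11
-6 -11 9 4 12 -10 → min -11
-11 9 4 12 -10 -8 → min -11
Maximum of these is -10.

-10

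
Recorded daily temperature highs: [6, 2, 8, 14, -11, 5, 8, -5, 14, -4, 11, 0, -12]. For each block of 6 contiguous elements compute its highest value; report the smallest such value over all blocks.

14

Window maxs for each of the 8 positions:
[6, 2, 8, 14, -11, 5] → max 14
[2, 8, 14, -11, 5, 8] → max 14
[8, 14, -11, 5, 8, -5] → max 14
[14, -11, 5, 8, -5, 14] → max 14
[-11, 5, 8, -5, 14, -4] → max 14
[5, 8, -5, 14, -4, 11] → max 14
[8, -5, 14, -4, 11, 0] → max 14
[-5, 14, -4, 11, 0, -12] → max 14
Smallest of these is 14.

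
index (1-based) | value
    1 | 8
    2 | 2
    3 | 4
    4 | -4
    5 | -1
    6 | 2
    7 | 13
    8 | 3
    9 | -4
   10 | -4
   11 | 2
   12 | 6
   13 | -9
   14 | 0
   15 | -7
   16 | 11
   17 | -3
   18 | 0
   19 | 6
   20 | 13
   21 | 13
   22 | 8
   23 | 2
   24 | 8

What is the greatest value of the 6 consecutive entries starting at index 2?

13

Elements at indices 2..7: 2, 4, -4, -1, 2, 13
max(2, 4, -4, -1, 2, 13) = 13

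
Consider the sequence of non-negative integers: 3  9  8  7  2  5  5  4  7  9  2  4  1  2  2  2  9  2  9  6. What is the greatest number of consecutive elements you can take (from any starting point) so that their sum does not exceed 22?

→ 3: sum 3, len 1
→ 9: sum 12, len 2
→ 8: sum 20, len 3
→ 7 (dropped 3, 9): sum 15, len 2
→ 2: sum 17, len 3
→ 5: sum 22, len 4
→ 5 (dropped 8): sum 19, len 4
→ 4 (dropped 7): sum 16, len 4
→ 7 (dropped 2): sum 21, len 4
→ 9 (dropped 5, 5): sum 20, len 3
→ 2: sum 22, len 4
→ 4 (dropped 4): sum 22, len 4
→ 1 (dropped 7): sum 16, len 4
→ 2: sum 18, len 5
→ 2: sum 20, len 6
→ 2: sum 22, len 7
→ 9 (dropped 9): sum 22, len 7
→ 2 (dropped 2): sum 22, len 7
→ 9 (dropped 4, 1, 2, 2): sum 22, len 4
→ 6 (dropped 2, 9): sum 17, len 3
Longest length seen: 7.

7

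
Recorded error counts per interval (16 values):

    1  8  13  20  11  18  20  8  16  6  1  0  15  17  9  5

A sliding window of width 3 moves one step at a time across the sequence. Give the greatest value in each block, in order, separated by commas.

(1, 8, 13) → max 13
(8, 13, 20) → max 20
(13, 20, 11) → max 20
(20, 11, 18) → max 20
(11, 18, 20) → max 20
(18, 20, 8) → max 20
(20, 8, 16) → max 20
(8, 16, 6) → max 16
(16, 6, 1) → max 16
(6, 1, 0) → max 6
(1, 0, 15) → max 15
(0, 15, 17) → max 17
(15, 17, 9) → max 17
(17, 9, 5) → max 17

13, 20, 20, 20, 20, 20, 20, 16, 16, 6, 15, 17, 17, 17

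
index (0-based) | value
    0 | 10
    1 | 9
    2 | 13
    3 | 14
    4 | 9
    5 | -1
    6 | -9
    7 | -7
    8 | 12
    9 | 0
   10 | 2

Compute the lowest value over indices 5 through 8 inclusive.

-9

Elements at indices 5..8: -1, -9, -7, 12
min(-1, -9, -7, 12) = -9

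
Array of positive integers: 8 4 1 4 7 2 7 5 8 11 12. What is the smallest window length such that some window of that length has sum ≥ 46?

7

add 8: running sum 8 < 46
add 4: running sum 12 < 46
add 1: running sum 13 < 46
add 4: running sum 17 < 46
add 7: running sum 24 < 46
add 2: running sum 26 < 46
add 7: running sum 33 < 46
add 5: running sum 38 < 46
add 8: shortest ending here [8, 4, 1, 4, 7, 2, 7, 5, 8] sum 46, len 9
add 11: shortest ending here [4, 1, 4, 7, 2, 7, 5, 8, 11] sum 49, len 9
add 12: shortest ending here [7, 2, 7, 5, 8, 11, 12] sum 52, len 7
Shortest qualifying length: 7.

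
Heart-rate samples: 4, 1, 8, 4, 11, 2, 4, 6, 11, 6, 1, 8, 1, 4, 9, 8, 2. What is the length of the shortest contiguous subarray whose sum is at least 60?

add 4: running sum 4 < 60
add 1: running sum 5 < 60
add 8: running sum 13 < 60
add 4: running sum 17 < 60
add 11: running sum 28 < 60
add 2: running sum 30 < 60
add 4: running sum 34 < 60
add 6: running sum 40 < 60
add 11: running sum 51 < 60
add 6: running sum 57 < 60
add 1: running sum 58 < 60
add 8: shortest ending here [8, 4, 11, 2, 4, 6, 11, 6, 1, 8] sum 61, len 10
add 1: shortest ending here [8, 4, 11, 2, 4, 6, 11, 6, 1, 8, 1] sum 62, len 11
add 4: shortest ending here [8, 4, 11, 2, 4, 6, 11, 6, 1, 8, 1, 4] sum 66, len 12
add 9: shortest ending here [11, 2, 4, 6, 11, 6, 1, 8, 1, 4, 9] sum 63, len 11
add 8: shortest ending here [2, 4, 6, 11, 6, 1, 8, 1, 4, 9, 8] sum 60, len 11
add 2: shortest ending here [4, 6, 11, 6, 1, 8, 1, 4, 9, 8, 2] sum 60, len 11
Shortest qualifying length: 10.

10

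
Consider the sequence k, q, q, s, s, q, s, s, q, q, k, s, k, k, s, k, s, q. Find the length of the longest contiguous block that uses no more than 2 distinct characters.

9

Extend right; when distinct count exceeds 2, shrink from the left:
add k: window [k] (1 distinct), len 1
add q: window [k, q] (2 distinct), len 2
add q: window [k, q, q] (2 distinct), len 3
add s: window [q, q, s] (2 distinct), len 3
add s: window [q, q, s, s] (2 distinct), len 4
add q: window [q, q, s, s, q] (2 distinct), len 5
add s: window [q, q, s, s, q, s] (2 distinct), len 6
add s: window [q, q, s, s, q, s, s] (2 distinct), len 7
add q: window [q, q, s, s, q, s, s, q] (2 distinct), len 8
add q: window [q, q, s, s, q, s, s, q, q] (2 distinct), len 9
add k: window [q, q, k] (2 distinct), len 3
add s: window [k, s] (2 distinct), len 2
add k: window [k, s, k] (2 distinct), len 3
add k: window [k, s, k, k] (2 distinct), len 4
add s: window [k, s, k, k, s] (2 distinct), len 5
add k: window [k, s, k, k, s, k] (2 distinct), len 6
add s: window [k, s, k, k, s, k, s] (2 distinct), len 7
add q: window [s, q] (2 distinct), len 2
Longest length with ≤2 distinct: 9.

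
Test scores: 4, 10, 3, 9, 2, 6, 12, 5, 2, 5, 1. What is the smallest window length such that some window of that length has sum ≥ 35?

6

Extend right; whenever the sum reaches 35, record the length and shrink from the left:
add 4: running sum 4 < 35
add 10: running sum 14 < 35
add 3: running sum 17 < 35
add 9: running sum 26 < 35
add 2: running sum 28 < 35
add 6: running sum 34 < 35
end 6: [10, 3, 9, 2, 6, 12] sum 42, len 6
end 7: [3, 9, 2, 6, 12, 5] sum 37, len 6
end 8: [9, 2, 6, 12, 5, 2] sum 36, len 6
end 9: [9, 2, 6, 12, 5, 2, 5] sum 41, len 7
end 10: [9, 2, 6, 12, 5, 2, 5, 1] sum 42, len 8
Shortest qualifying length: 6.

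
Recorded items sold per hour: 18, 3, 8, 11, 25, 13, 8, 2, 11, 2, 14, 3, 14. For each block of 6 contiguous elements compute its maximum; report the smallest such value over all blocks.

14

(18, 3, 8, 11, 25, 13) → max 25
(3, 8, 11, 25, 13, 8) → max 25
(8, 11, 25, 13, 8, 2) → max 25
(11, 25, 13, 8, 2, 11) → max 25
(25, 13, 8, 2, 11, 2) → max 25
(13, 8, 2, 11, 2, 14) → max 14
(8, 2, 11, 2, 14, 3) → max 14
(2, 11, 2, 14, 3, 14) → max 14
Smallest of these is 14.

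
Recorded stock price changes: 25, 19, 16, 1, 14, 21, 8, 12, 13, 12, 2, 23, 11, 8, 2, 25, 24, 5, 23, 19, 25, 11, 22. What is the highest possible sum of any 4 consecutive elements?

78

(25, 19, 16, 1) → sum 61
(19, 16, 1, 14) → sum 50
(16, 1, 14, 21) → sum 52
(1, 14, 21, 8) → sum 44
(14, 21, 8, 12) → sum 55
(21, 8, 12, 13) → sum 54
(8, 12, 13, 12) → sum 45
(12, 13, 12, 2) → sum 39
(13, 12, 2, 23) → sum 50
(12, 2, 23, 11) → sum 48
(2, 23, 11, 8) → sum 44
(23, 11, 8, 2) → sum 44
(11, 8, 2, 25) → sum 46
(8, 2, 25, 24) → sum 59
(2, 25, 24, 5) → sum 56
(25, 24, 5, 23) → sum 77
(24, 5, 23, 19) → sum 71
(5, 23, 19, 25) → sum 72
(23, 19, 25, 11) → sum 78
(19, 25, 11, 22) → sum 77
Highest of these is 78.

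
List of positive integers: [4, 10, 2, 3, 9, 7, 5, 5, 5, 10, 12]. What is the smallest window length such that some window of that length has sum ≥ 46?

7

add 4: running sum 4 < 46
add 10: running sum 14 < 46
add 2: running sum 16 < 46
add 3: running sum 19 < 46
add 9: running sum 28 < 46
add 7: running sum 35 < 46
add 5: running sum 40 < 46
add 5: running sum 45 < 46
add 5: shortest ending here [10, 2, 3, 9, 7, 5, 5, 5] sum 46, len 8
add 10: shortest ending here [2, 3, 9, 7, 5, 5, 5, 10] sum 46, len 8
add 12: shortest ending here [9, 7, 5, 5, 5, 10, 12] sum 53, len 7
Shortest qualifying length: 7.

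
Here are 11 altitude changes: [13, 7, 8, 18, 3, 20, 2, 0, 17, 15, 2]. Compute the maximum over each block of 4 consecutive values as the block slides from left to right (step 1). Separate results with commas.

Sliding a size-4 window across the 11 values:
[13, 7, 8, 18] → max 18
[7, 8, 18, 3] → max 18
[8, 18, 3, 20] → max 20
[18, 3, 20, 2] → max 20
[3, 20, 2, 0] → max 20
[20, 2, 0, 17] → max 20
[2, 0, 17, 15] → max 17
[0, 17, 15, 2] → max 17

18, 18, 20, 20, 20, 20, 17, 17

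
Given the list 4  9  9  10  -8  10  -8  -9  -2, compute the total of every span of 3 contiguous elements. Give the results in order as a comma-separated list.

(4, 9, 9) → sum 22
(9, 9, 10) → sum 28
(9, 10, -8) → sum 11
(10, -8, 10) → sum 12
(-8, 10, -8) → sum -6
(10, -8, -9) → sum -7
(-8, -9, -2) → sum -19

22, 28, 11, 12, -6, -7, -19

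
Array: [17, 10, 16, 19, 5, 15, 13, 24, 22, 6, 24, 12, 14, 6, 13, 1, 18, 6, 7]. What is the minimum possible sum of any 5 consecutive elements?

17 10 16 19 5 → sum 67
10 16 19 5 15 → sum 65
16 19 5 15 13 → sum 68
19 5 15 13 24 → sum 76
5 15 13 24 22 → sum 79
15 13 24 22 6 → sum 80
13 24 22 6 24 → sum 89
24 22 6 24 12 → sum 88
22 6 24 12 14 → sum 78
6 24 12 14 6 → sum 62
24 12 14 6 13 → sum 69
12 14 6 13 1 → sum 46
14 6 13 1 18 → sum 52
6 13 1 18 6 → sum 44
13 1 18 6 7 → sum 45
Minimum of these is 44.

44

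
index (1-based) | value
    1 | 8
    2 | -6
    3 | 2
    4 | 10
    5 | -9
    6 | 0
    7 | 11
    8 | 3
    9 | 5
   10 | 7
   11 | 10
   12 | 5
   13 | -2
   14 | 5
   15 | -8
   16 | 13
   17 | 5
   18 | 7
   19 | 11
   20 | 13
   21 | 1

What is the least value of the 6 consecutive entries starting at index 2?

Elements at indices 2..7: -6, 2, 10, -9, 0, 11
min(-6, 2, 10, -9, 0, 11) = -9

-9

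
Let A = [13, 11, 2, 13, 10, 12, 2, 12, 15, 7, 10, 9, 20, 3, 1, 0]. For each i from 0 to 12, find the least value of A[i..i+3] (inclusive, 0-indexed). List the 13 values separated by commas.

13 11 2 13 → min 2
11 2 13 10 → min 2
2 13 10 12 → min 2
13 10 12 2 → min 2
10 12 2 12 → min 2
12 2 12 15 → min 2
2 12 15 7 → min 2
12 15 7 10 → min 7
15 7 10 9 → min 7
7 10 9 20 → min 7
10 9 20 3 → min 3
9 20 3 1 → min 1
20 3 1 0 → min 0

2, 2, 2, 2, 2, 2, 2, 7, 7, 7, 3, 1, 0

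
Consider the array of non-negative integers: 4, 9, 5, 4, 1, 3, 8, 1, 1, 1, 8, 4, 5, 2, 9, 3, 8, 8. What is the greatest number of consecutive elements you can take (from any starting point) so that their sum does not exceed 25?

8

add 4: [4] sum 4, len 1
add 9: [4, 9] sum 13, len 2
add 5: [4, 9, 5] sum 18, len 3
add 4: [4, 9, 5, 4] sum 22, len 4
add 1: [4, 9, 5, 4, 1] sum 23, len 5
add 3: [9, 5, 4, 1, 3] sum 22, len 5
add 8: [5, 4, 1, 3, 8] sum 21, len 5
add 1: [5, 4, 1, 3, 8, 1] sum 22, len 6
add 1: [5, 4, 1, 3, 8, 1, 1] sum 23, len 7
add 1: [5, 4, 1, 3, 8, 1, 1, 1] sum 24, len 8
add 8: [1, 3, 8, 1, 1, 1, 8] sum 23, len 7
add 4: [8, 1, 1, 1, 8, 4] sum 23, len 6
add 5: [1, 1, 1, 8, 4, 5] sum 20, len 6
add 2: [1, 1, 1, 8, 4, 5, 2] sum 22, len 7
add 9: [4, 5, 2, 9] sum 20, len 4
add 3: [4, 5, 2, 9, 3] sum 23, len 5
add 8: [2, 9, 3, 8] sum 22, len 4
add 8: [3, 8, 8] sum 19, len 3
Longest length seen: 8.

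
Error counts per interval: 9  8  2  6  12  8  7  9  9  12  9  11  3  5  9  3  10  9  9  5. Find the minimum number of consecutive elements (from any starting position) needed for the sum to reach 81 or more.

9

add 9: running sum 9 < 81
add 8: running sum 17 < 81
add 2: running sum 19 < 81
add 6: running sum 25 < 81
add 12: running sum 37 < 81
add 8: running sum 45 < 81
add 7: running sum 52 < 81
add 9: running sum 61 < 81
add 9: running sum 70 < 81
end 9: [9, 8, 2, 6, 12, 8, 7, 9, 9, 12] sum 82, len 10
end 10: [8, 2, 6, 12, 8, 7, 9, 9, 12, 9] sum 82, len 10
end 11: [6, 12, 8, 7, 9, 9, 12, 9, 11] sum 83, len 9
end 12: [6, 12, 8, 7, 9, 9, 12, 9, 11, 3] sum 86, len 10
end 13: [12, 8, 7, 9, 9, 12, 9, 11, 3, 5] sum 85, len 10
end 14: [8, 7, 9, 9, 12, 9, 11, 3, 5, 9] sum 82, len 10
end 15: [8, 7, 9, 9, 12, 9, 11, 3, 5, 9, 3] sum 85, len 11
end 16: [7, 9, 9, 12, 9, 11, 3, 5, 9, 3, 10] sum 87, len 11
end 17: [9, 9, 12, 9, 11, 3, 5, 9, 3, 10, 9] sum 89, len 11
end 18: [9, 12, 9, 11, 3, 5, 9, 3, 10, 9, 9] sum 89, len 11
end 19: [12, 9, 11, 3, 5, 9, 3, 10, 9, 9, 5] sum 85, len 11
Shortest qualifying length: 9.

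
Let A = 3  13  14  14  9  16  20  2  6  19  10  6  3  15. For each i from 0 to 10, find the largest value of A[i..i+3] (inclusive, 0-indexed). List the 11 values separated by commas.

14, 14, 16, 20, 20, 20, 20, 19, 19, 19, 15

(3, 13, 14, 14) → max 14
(13, 14, 14, 9) → max 14
(14, 14, 9, 16) → max 16
(14, 9, 16, 20) → max 20
(9, 16, 20, 2) → max 20
(16, 20, 2, 6) → max 20
(20, 2, 6, 19) → max 20
(2, 6, 19, 10) → max 19
(6, 19, 10, 6) → max 19
(19, 10, 6, 3) → max 19
(10, 6, 3, 15) → max 15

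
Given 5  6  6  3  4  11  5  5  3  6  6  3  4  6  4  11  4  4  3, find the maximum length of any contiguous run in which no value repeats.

5

[5] len 1
[5, 6] len 2
[6] len 1
[6, 3] len 2
[6, 3, 4] len 3
[6, 3, 4, 11] len 4
[6, 3, 4, 11, 5] len 5
[5] len 1
[5, 3] len 2
[5, 3, 6] len 3
[6] len 1
[6, 3] len 2
[6, 3, 4] len 3
[3, 4, 6] len 3
[6, 4] len 2
[6, 4, 11] len 3
[11, 4] len 2
[4] len 1
[4, 3] len 2
Longest all-distinct length: 5.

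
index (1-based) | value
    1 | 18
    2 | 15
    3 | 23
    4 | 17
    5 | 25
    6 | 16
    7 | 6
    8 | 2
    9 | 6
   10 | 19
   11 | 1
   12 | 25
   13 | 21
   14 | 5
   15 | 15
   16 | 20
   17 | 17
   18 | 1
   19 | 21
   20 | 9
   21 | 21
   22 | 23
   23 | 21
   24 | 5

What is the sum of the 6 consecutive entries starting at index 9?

Elements at indices 9..14: 6, 19, 1, 25, 21, 5
sum(6, 19, 1, 25, 21, 5) = 77

77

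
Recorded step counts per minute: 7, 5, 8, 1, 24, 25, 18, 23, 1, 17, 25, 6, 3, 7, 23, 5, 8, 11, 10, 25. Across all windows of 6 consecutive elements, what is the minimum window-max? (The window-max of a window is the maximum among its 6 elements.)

Each size-6 window and its max:
7 5 8 1 24 25 → max 25
5 8 1 24 25 18 → max 25
8 1 24 25 18 23 → max 25
1 24 25 18 23 1 → max 25
24 25 18 23 1 17 → max 25
25 18 23 1 17 25 → max 25
18 23 1 17 25 6 → max 25
23 1 17 25 6 3 → max 25
1 17 25 6 3 7 → max 25
17 25 6 3 7 23 → max 25
25 6 3 7 23 5 → max 25
6 3 7 23 5 8 → max 23
3 7 23 5 8 11 → max 23
7 23 5 8 11 10 → max 23
23 5 8 11 10 25 → max 25
Minimum of these is 23.

23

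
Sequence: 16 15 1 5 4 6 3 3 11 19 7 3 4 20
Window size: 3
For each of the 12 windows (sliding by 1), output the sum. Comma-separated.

32, 21, 10, 15, 13, 12, 17, 33, 37, 29, 14, 27

Sliding a size-3 window across the 14 values:
[16, 15, 1] → sum 32
[15, 1, 5] → sum 21
[1, 5, 4] → sum 10
[5, 4, 6] → sum 15
[4, 6, 3] → sum 13
[6, 3, 3] → sum 12
[3, 3, 11] → sum 17
[3, 11, 19] → sum 33
[11, 19, 7] → sum 37
[19, 7, 3] → sum 29
[7, 3, 4] → sum 14
[3, 4, 20] → sum 27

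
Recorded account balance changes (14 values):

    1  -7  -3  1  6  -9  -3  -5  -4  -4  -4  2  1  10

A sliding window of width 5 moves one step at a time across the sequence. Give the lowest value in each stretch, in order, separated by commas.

-7, -9, -9, -9, -9, -9, -5, -5, -4, -4

[1, -7, -3, 1, 6] → min -7
[-7, -3, 1, 6, -9] → min -9
[-3, 1, 6, -9, -3] → min -9
[1, 6, -9, -3, -5] → min -9
[6, -9, -3, -5, -4] → min -9
[-9, -3, -5, -4, -4] → min -9
[-3, -5, -4, -4, -4] → min -5
[-5, -4, -4, -4, 2] → min -5
[-4, -4, -4, 2, 1] → min -4
[-4, -4, 2, 1, 10] → min -4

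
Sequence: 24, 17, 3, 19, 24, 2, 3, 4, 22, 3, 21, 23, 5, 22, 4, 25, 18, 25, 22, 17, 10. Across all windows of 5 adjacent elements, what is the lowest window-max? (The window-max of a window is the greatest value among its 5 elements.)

24 17 3 19 24 → max 24
17 3 19 24 2 → max 24
3 19 24 2 3 → max 24
19 24 2 3 4 → max 24
24 2 3 4 22 → max 24
2 3 4 22 3 → max 22
3 4 22 3 21 → max 22
4 22 3 21 23 → max 23
22 3 21 23 5 → max 23
3 21 23 5 22 → max 23
21 23 5 22 4 → max 23
23 5 22 4 25 → max 25
5 22 4 25 18 → max 25
22 4 25 18 25 → max 25
4 25 18 25 22 → max 25
25 18 25 22 17 → max 25
18 25 22 17 10 → max 25
Lowest of these is 22.

22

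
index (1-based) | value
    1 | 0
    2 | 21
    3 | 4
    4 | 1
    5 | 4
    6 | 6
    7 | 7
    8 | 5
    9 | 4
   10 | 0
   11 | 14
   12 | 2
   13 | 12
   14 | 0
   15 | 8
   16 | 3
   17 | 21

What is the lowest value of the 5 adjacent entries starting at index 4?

1

Elements at indices 4..8: 1, 4, 6, 7, 5
min(1, 4, 6, 7, 5) = 1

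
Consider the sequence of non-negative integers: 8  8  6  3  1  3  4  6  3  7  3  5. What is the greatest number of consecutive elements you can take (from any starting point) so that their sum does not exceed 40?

9

add 8: [8] sum 8, len 1
add 8: [8, 8] sum 16, len 2
add 6: [8, 8, 6] sum 22, len 3
add 3: [8, 8, 6, 3] sum 25, len 4
add 1: [8, 8, 6, 3, 1] sum 26, len 5
add 3: [8, 8, 6, 3, 1, 3] sum 29, len 6
add 4: [8, 8, 6, 3, 1, 3, 4] sum 33, len 7
add 6: [8, 8, 6, 3, 1, 3, 4, 6] sum 39, len 8
add 3: [8, 6, 3, 1, 3, 4, 6, 3] sum 34, len 8
add 7: [6, 3, 1, 3, 4, 6, 3, 7] sum 33, len 8
add 3: [6, 3, 1, 3, 4, 6, 3, 7, 3] sum 36, len 9
add 5: [3, 1, 3, 4, 6, 3, 7, 3, 5] sum 35, len 9
Longest length seen: 9.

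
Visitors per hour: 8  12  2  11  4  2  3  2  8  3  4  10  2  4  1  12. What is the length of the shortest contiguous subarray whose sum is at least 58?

11

add 8: running sum 8 < 58
add 12: running sum 20 < 58
add 2: running sum 22 < 58
add 11: running sum 33 < 58
add 4: running sum 37 < 58
add 2: running sum 39 < 58
add 3: running sum 42 < 58
add 2: running sum 44 < 58
add 8: running sum 52 < 58
add 3: running sum 55 < 58
add 4: shortest ending here [8, 12, 2, 11, 4, 2, 3, 2, 8, 3, 4] sum 59, len 11
add 10: shortest ending here [12, 2, 11, 4, 2, 3, 2, 8, 3, 4, 10] sum 61, len 11
add 2: shortest ending here [12, 2, 11, 4, 2, 3, 2, 8, 3, 4, 10, 2] sum 63, len 12
add 4: shortest ending here [12, 2, 11, 4, 2, 3, 2, 8, 3, 4, 10, 2, 4] sum 67, len 13
add 1: shortest ending here [12, 2, 11, 4, 2, 3, 2, 8, 3, 4, 10, 2, 4, 1] sum 68, len 14
add 12: shortest ending here [11, 4, 2, 3, 2, 8, 3, 4, 10, 2, 4, 1, 12] sum 66, len 13
Shortest qualifying length: 11.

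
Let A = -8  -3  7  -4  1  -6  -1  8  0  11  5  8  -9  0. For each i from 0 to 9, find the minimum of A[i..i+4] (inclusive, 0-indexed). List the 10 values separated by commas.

-8 -3 7 -4 1 → min -8
-3 7 -4 1 -6 → min -6
7 -4 1 -6 -1 → min -6
-4 1 -6 -1 8 → min -6
1 -6 -1 8 0 → min -6
-6 -1 8 0 11 → min -6
-1 8 0 11 5 → min -1
8 0 11 5 8 → min 0
0 11 5 8 -9 → min -9
11 5 8 -9 0 → min -9

-8, -6, -6, -6, -6, -6, -1, 0, -9, -9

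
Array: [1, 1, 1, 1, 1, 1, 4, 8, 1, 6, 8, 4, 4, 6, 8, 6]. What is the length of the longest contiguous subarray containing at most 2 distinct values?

7

Extend right; when distinct count exceeds 2, shrink from the left:
[1] 1 distinct, len 1
[1, 1] 1 distinct, len 2
[1, 1, 1] 1 distinct, len 3
[1, 1, 1, 1] 1 distinct, len 4
[1, 1, 1, 1, 1] 1 distinct, len 5
[1, 1, 1, 1, 1, 1] 1 distinct, len 6
[1, 1, 1, 1, 1, 1, 4] 2 distinct, len 7
[4, 8] 2 distinct, len 2
[8, 1] 2 distinct, len 2
[1, 6] 2 distinct, len 2
[6, 8] 2 distinct, len 2
[8, 4] 2 distinct, len 2
[8, 4, 4] 2 distinct, len 3
[4, 4, 6] 2 distinct, len 3
[6, 8] 2 distinct, len 2
[6, 8, 6] 2 distinct, len 3
Longest length with ≤2 distinct: 7.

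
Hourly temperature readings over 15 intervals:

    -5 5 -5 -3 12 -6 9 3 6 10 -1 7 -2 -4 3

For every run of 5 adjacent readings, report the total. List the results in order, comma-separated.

(-5, 5, -5, -3, 12) → sum 4
(5, -5, -3, 12, -6) → sum 3
(-5, -3, 12, -6, 9) → sum 7
(-3, 12, -6, 9, 3) → sum 15
(12, -6, 9, 3, 6) → sum 24
(-6, 9, 3, 6, 10) → sum 22
(9, 3, 6, 10, -1) → sum 27
(3, 6, 10, -1, 7) → sum 25
(6, 10, -1, 7, -2) → sum 20
(10, -1, 7, -2, -4) → sum 10
(-1, 7, -2, -4, 3) → sum 3

4, 3, 7, 15, 24, 22, 27, 25, 20, 10, 3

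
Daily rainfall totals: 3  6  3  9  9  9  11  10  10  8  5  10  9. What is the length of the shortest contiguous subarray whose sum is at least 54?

add 3: running sum 3 < 54
add 6: running sum 9 < 54
add 3: running sum 12 < 54
add 9: running sum 21 < 54
add 9: running sum 30 < 54
add 9: running sum 39 < 54
add 11: running sum 50 < 54
end 7: [6, 3, 9, 9, 9, 11, 10] sum 57, len 7
end 8: [9, 9, 9, 11, 10, 10] sum 58, len 6
end 9: [9, 9, 11, 10, 10, 8] sum 57, len 6
end 10: [9, 9, 11, 10, 10, 8, 5] sum 62, len 7
end 11: [11, 10, 10, 8, 5, 10] sum 54, len 6
end 12: [11, 10, 10, 8, 5, 10, 9] sum 63, len 7
Shortest qualifying length: 6.

6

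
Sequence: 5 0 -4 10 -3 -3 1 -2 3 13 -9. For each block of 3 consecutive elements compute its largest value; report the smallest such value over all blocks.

1

Each size-3 window and its max:
[5, 0, -4] → max 5
[0, -4, 10] → max 10
[-4, 10, -3] → max 10
[10, -3, -3] → max 10
[-3, -3, 1] → max 1
[-3, 1, -2] → max 1
[1, -2, 3] → max 3
[-2, 3, 13] → max 13
[3, 13, -9] → max 13
Smallest of these is 1.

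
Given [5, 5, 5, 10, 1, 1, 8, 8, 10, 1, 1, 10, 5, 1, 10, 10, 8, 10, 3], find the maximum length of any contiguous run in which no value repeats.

3

add 5: [5] len 1
add 5 (repeat 5, move left end past it): [5] len 1
add 5 (repeat 5, move left end past it): [5] len 1
add 10: [5, 10] len 2
add 1: [5, 10, 1] len 3
add 1 (repeat 1, move left end past it): [1] len 1
add 8: [1, 8] len 2
add 8 (repeat 8, move left end past it): [8] len 1
add 10: [8, 10] len 2
add 1: [8, 10, 1] len 3
add 1 (repeat 1, move left end past it): [1] len 1
add 10: [1, 10] len 2
add 5: [1, 10, 5] len 3
add 1 (repeat 1, move left end past it): [10, 5, 1] len 3
add 10 (repeat 10, move left end past it): [5, 1, 10] len 3
add 10 (repeat 10, move left end past it): [10] len 1
add 8: [10, 8] len 2
add 10 (repeat 10, move left end past it): [8, 10] len 2
add 3: [8, 10, 3] len 3
Longest all-distinct length: 3.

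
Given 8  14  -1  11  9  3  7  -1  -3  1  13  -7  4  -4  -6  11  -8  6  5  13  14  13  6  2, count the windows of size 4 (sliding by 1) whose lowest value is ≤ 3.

8 14 -1 11 → min -1  ≤ 3 ✓
14 -1 11 9 → min -1  ≤ 3 ✓
-1 11 9 3 → min -1  ≤ 3 ✓
11 9 3 7 → min 3  ≤ 3 ✓
9 3 7 -1 → min -1  ≤ 3 ✓
3 7 -1 -3 → min -3  ≤ 3 ✓
7 -1 -3 1 → min -3  ≤ 3 ✓
-1 -3 1 13 → min -3  ≤ 3 ✓
-3 1 13 -7 → min -7  ≤ 3 ✓
1 13 -7 4 → min -7  ≤ 3 ✓
13 -7 4 -4 → min -7  ≤ 3 ✓
-7 4 -4 -6 → min -7  ≤ 3 ✓
4 -4 -6 11 → min -6  ≤ 3 ✓
-4 -6 11 -8 → min -8  ≤ 3 ✓
-6 11 -8 6 → min -8  ≤ 3 ✓
11 -8 6 5 → min -8  ≤ 3 ✓
-8 6 5 13 → min -8  ≤ 3 ✓
6 5 13 14 → min 5
5 13 14 13 → min 5
13 14 13 6 → min 6
14 13 6 2 → min 2  ≤ 3 ✓
18 windows satisfy the condition.

18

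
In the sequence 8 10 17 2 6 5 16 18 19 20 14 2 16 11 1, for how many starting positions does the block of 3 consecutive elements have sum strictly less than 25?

1

8 10 17 → sum 35
10 17 2 → sum 29
17 2 6 → sum 25
2 6 5 → sum 13  < 25 ✓
6 5 16 → sum 27
5 16 18 → sum 39
16 18 19 → sum 53
18 19 20 → sum 57
19 20 14 → sum 53
20 14 2 → sum 36
14 2 16 → sum 32
2 16 11 → sum 29
16 11 1 → sum 28
1 window satisfy the condition.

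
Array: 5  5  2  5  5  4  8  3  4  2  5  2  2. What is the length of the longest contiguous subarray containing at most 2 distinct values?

[5] 1 distinct, len 1
[5, 5] 1 distinct, len 2
[5, 5, 2] 2 distinct, len 3
[5, 5, 2, 5] 2 distinct, len 4
[5, 5, 2, 5, 5] 2 distinct, len 5
[5, 5, 4] 2 distinct, len 3
[4, 8] 2 distinct, len 2
[8, 3] 2 distinct, len 2
[3, 4] 2 distinct, len 2
[4, 2] 2 distinct, len 2
[2, 5] 2 distinct, len 2
[2, 5, 2] 2 distinct, len 3
[2, 5, 2, 2] 2 distinct, len 4
Longest length with ≤2 distinct: 5.

5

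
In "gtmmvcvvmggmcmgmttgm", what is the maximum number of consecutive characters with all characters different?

3

add g: [g] len 1
add t: [g, t] len 2
add m: [g, t, m] len 3
add m (repeat m, move left end past it): [m] len 1
add v: [m, v] len 2
add c: [m, v, c] len 3
add v (repeat v, move left end past it): [c, v] len 2
add v (repeat v, move left end past it): [v] len 1
add m: [v, m] len 2
add g: [v, m, g] len 3
add g (repeat g, move left end past it): [g] len 1
add m: [g, m] len 2
add c: [g, m, c] len 3
add m (repeat m, move left end past it): [c, m] len 2
add g: [c, m, g] len 3
add m (repeat m, move left end past it): [g, m] len 2
add t: [g, m, t] len 3
add t (repeat t, move left end past it): [t] len 1
add g: [t, g] len 2
add m: [t, g, m] len 3
Longest all-distinct length: 3.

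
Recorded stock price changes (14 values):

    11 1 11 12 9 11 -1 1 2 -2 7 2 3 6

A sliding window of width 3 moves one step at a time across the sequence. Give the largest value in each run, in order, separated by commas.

(11, 1, 11) → max 11
(1, 11, 12) → max 12
(11, 12, 9) → max 12
(12, 9, 11) → max 12
(9, 11, -1) → max 11
(11, -1, 1) → max 11
(-1, 1, 2) → max 2
(1, 2, -2) → max 2
(2, -2, 7) → max 7
(-2, 7, 2) → max 7
(7, 2, 3) → max 7
(2, 3, 6) → max 6

11, 12, 12, 12, 11, 11, 2, 2, 7, 7, 7, 6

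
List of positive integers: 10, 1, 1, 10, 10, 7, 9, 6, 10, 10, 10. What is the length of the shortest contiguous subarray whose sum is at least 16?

2

add 10: running sum 10 < 16
add 1: running sum 11 < 16
add 1: running sum 12 < 16
end 3: [10, 1, 1, 10] sum 22, len 4
end 4: [10, 10] sum 20, len 2
end 5: [10, 7] sum 17, len 2
end 6: [7, 9] sum 16, len 2
end 7: [7, 9, 6] sum 22, len 3
end 8: [6, 10] sum 16, len 2
end 9: [10, 10] sum 20, len 2
end 10: [10, 10] sum 20, len 2
Shortest qualifying length: 2.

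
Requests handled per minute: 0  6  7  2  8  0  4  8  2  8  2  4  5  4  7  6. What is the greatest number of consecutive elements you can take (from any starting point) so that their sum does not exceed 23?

6

→ 0: sum 0, len 1
→ 6: sum 6, len 2
→ 7: sum 13, len 3
→ 2: sum 15, len 4
→ 8: sum 23, len 5
→ 0: sum 23, len 6
→ 4 (dropped 0, 6): sum 21, len 5
→ 8 (dropped 7): sum 22, len 5
→ 2 (dropped 2): sum 22, len 5
→ 8 (dropped 8): sum 22, len 5
→ 2 (dropped 0, 4): sum 20, len 4
→ 4 (dropped 8): sum 16, len 4
→ 5: sum 21, len 5
→ 4 (dropped 2): sum 23, len 5
→ 7 (dropped 8): sum 22, len 5
→ 6 (dropped 2, 4): sum 22, len 4
Longest length seen: 6.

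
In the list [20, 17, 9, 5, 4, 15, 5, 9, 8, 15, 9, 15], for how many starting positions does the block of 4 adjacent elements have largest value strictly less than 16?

(20, 17, 9, 5) → max 20
(17, 9, 5, 4) → max 17
(9, 5, 4, 15) → max 15  < 16 ✓
(5, 4, 15, 5) → max 15  < 16 ✓
(4, 15, 5, 9) → max 15  < 16 ✓
(15, 5, 9, 8) → max 15  < 16 ✓
(5, 9, 8, 15) → max 15  < 16 ✓
(9, 8, 15, 9) → max 15  < 16 ✓
(8, 15, 9, 15) → max 15  < 16 ✓
7 windows satisfy the condition.

7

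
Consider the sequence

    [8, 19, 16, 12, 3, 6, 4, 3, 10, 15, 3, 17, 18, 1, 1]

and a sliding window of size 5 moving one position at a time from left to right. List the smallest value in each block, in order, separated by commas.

[8, 19, 16, 12, 3] → min 3
[19, 16, 12, 3, 6] → min 3
[16, 12, 3, 6, 4] → min 3
[12, 3, 6, 4, 3] → min 3
[3, 6, 4, 3, 10] → min 3
[6, 4, 3, 10, 15] → min 3
[4, 3, 10, 15, 3] → min 3
[3, 10, 15, 3, 17] → min 3
[10, 15, 3, 17, 18] → min 3
[15, 3, 17, 18, 1] → min 1
[3, 17, 18, 1, 1] → min 1

3, 3, 3, 3, 3, 3, 3, 3, 3, 1, 1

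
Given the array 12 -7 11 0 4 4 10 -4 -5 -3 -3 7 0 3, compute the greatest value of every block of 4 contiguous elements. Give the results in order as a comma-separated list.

12, 11, 11, 10, 10, 10, 10, -3, 7, 7, 7

[12, -7, 11, 0] → max 12
[-7, 11, 0, 4] → max 11
[11, 0, 4, 4] → max 11
[0, 4, 4, 10] → max 10
[4, 4, 10, -4] → max 10
[4, 10, -4, -5] → max 10
[10, -4, -5, -3] → max 10
[-4, -5, -3, -3] → max -3
[-5, -3, -3, 7] → max 7
[-3, -3, 7, 0] → max 7
[-3, 7, 0, 3] → max 7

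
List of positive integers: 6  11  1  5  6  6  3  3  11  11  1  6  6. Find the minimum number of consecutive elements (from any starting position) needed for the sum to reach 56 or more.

9

add 6: running sum 6 < 56
add 11: running sum 17 < 56
add 1: running sum 18 < 56
add 5: running sum 23 < 56
add 6: running sum 29 < 56
add 6: running sum 35 < 56
add 3: running sum 38 < 56
add 3: running sum 41 < 56
add 11: running sum 52 < 56
end 9: [11, 1, 5, 6, 6, 3, 3, 11, 11] sum 57, len 9
end 10: [11, 1, 5, 6, 6, 3, 3, 11, 11, 1] sum 58, len 10
end 11: [11, 1, 5, 6, 6, 3, 3, 11, 11, 1, 6] sum 64, len 11
end 12: [5, 6, 6, 3, 3, 11, 11, 1, 6, 6] sum 58, len 10
Shortest qualifying length: 9.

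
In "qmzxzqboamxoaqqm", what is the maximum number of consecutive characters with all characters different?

[q] len 1
[q, m] len 2
[q, m, z] len 3
[q, m, z, x] len 4
[x, z] len 2
[x, z, q] len 3
[x, z, q, b] len 4
[x, z, q, b, o] len 5
[x, z, q, b, o, a] len 6
[x, z, q, b, o, a, m] len 7
[z, q, b, o, a, m, x] len 7
[a, m, x, o] len 4
[m, x, o, a] len 4
[m, x, o, a, q] len 5
[q] len 1
[q, m] len 2
Longest all-distinct length: 7.

7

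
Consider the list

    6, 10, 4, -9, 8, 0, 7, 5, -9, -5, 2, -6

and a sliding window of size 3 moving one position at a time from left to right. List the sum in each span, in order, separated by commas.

6 10 4 → sum 20
10 4 -9 → sum 5
4 -9 8 → sum 3
-9 8 0 → sum -1
8 0 7 → sum 15
0 7 5 → sum 12
7 5 -9 → sum 3
5 -9 -5 → sum -9
-9 -5 2 → sum -12
-5 2 -6 → sum -9

20, 5, 3, -1, 15, 12, 3, -9, -12, -9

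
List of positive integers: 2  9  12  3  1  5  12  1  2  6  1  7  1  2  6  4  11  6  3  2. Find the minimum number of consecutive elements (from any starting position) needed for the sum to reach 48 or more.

Extend right; whenever the sum reaches 48, record the length and shrink from the left:
add 2: running sum 2 < 48
add 9: running sum 11 < 48
add 12: running sum 23 < 48
add 3: running sum 26 < 48
add 1: running sum 27 < 48
add 5: running sum 32 < 48
add 12: running sum 44 < 48
add 1: running sum 45 < 48
add 2: running sum 47 < 48
end 9: [9, 12, 3, 1, 5, 12, 1, 2, 6] sum 51, len 9
end 10: [9, 12, 3, 1, 5, 12, 1, 2, 6, 1] sum 52, len 10
end 11: [12, 3, 1, 5, 12, 1, 2, 6, 1, 7] sum 50, len 10
end 12: [12, 3, 1, 5, 12, 1, 2, 6, 1, 7, 1] sum 51, len 11
end 13: [12, 3, 1, 5, 12, 1, 2, 6, 1, 7, 1, 2] sum 53, len 12
end 14: [12, 3, 1, 5, 12, 1, 2, 6, 1, 7, 1, 2, 6] sum 59, len 13
end 15: [1, 5, 12, 1, 2, 6, 1, 7, 1, 2, 6, 4] sum 48, len 12
end 16: [12, 1, 2, 6, 1, 7, 1, 2, 6, 4, 11] sum 53, len 11
end 17: [12, 1, 2, 6, 1, 7, 1, 2, 6, 4, 11, 6] sum 59, len 12
end 18: [2, 6, 1, 7, 1, 2, 6, 4, 11, 6, 3] sum 49, len 11
end 19: [6, 1, 7, 1, 2, 6, 4, 11, 6, 3, 2] sum 49, len 11
Shortest qualifying length: 9.

9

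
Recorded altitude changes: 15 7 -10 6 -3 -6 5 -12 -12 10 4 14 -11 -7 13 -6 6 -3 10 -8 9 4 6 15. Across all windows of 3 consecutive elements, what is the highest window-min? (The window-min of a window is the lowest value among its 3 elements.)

Each size-3 window and its min:
[15, 7, -10] → min -10
[7, -10, 6] → min -10
[-10, 6, -3] → min -10
[6, -3, -6] → min -6
[-3, -6, 5] → min -6
[-6, 5, -12] → min -12
[5, -12, -12] → min -12
[-12, -12, 10] → min -12
[-12, 10, 4] → min -12
[10, 4, 14] → min 4
[4, 14, -11] → min -11
[14, -11, -7] → min -11
[-11, -7, 13] → min -11
[-7, 13, -6] → min -7
[13, -6, 6] → min -6
[-6, 6, -3] → min -6
[6, -3, 10] → min -3
[-3, 10, -8] → min -8
[10, -8, 9] → min -8
[-8, 9, 4] → min -8
[9, 4, 6] → min 4
[4, 6, 15] → min 4
Highest of these is 4.

4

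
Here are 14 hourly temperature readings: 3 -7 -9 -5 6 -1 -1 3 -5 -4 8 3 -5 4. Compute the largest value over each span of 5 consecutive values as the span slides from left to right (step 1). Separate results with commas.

Sliding a size-5 window across the 14 values:
[3, -7, -9, -5, 6] → max 6
[-7, -9, -5, 6, -1] → max 6
[-9, -5, 6, -1, -1] → max 6
[-5, 6, -1, -1, 3] → max 6
[6, -1, -1, 3, -5] → max 6
[-1, -1, 3, -5, -4] → max 3
[-1, 3, -5, -4, 8] → max 8
[3, -5, -4, 8, 3] → max 8
[-5, -4, 8, 3, -5] → max 8
[-4, 8, 3, -5, 4] → max 8

6, 6, 6, 6, 6, 3, 8, 8, 8, 8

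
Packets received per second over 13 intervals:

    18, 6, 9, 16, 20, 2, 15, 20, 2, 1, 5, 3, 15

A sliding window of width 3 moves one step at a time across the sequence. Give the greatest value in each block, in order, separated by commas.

Sliding a size-3 window across the 13 values:
(18, 6, 9) → max 18
(6, 9, 16) → max 16
(9, 16, 20) → max 20
(16, 20, 2) → max 20
(20, 2, 15) → max 20
(2, 15, 20) → max 20
(15, 20, 2) → max 20
(20, 2, 1) → max 20
(2, 1, 5) → max 5
(1, 5, 3) → max 5
(5, 3, 15) → max 15

18, 16, 20, 20, 20, 20, 20, 20, 5, 5, 15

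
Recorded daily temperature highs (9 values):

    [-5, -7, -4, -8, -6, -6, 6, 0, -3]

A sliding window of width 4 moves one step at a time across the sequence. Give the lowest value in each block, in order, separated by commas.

-5 -7 -4 -8 → min -8
-7 -4 -8 -6 → min -8
-4 -8 -6 -6 → min -8
-8 -6 -6 6 → min -8
-6 -6 6 0 → min -6
-6 6 0 -3 → min -6

-8, -8, -8, -8, -6, -6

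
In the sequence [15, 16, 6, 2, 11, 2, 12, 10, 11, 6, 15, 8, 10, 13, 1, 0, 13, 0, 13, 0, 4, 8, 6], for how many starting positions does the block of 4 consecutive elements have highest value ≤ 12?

[15, 16, 6, 2] → max 16
[16, 6, 2, 11] → max 16
[6, 2, 11, 2] → max 11  ≤ 12 ✓
[2, 11, 2, 12] → max 12  ≤ 12 ✓
[11, 2, 12, 10] → max 12  ≤ 12 ✓
[2, 12, 10, 11] → max 12  ≤ 12 ✓
[12, 10, 11, 6] → max 12  ≤ 12 ✓
[10, 11, 6, 15] → max 15
[11, 6, 15, 8] → max 15
[6, 15, 8, 10] → max 15
[15, 8, 10, 13] → max 15
[8, 10, 13, 1] → max 13
[10, 13, 1, 0] → max 13
[13, 1, 0, 13] → max 13
[1, 0, 13, 0] → max 13
[0, 13, 0, 13] → max 13
[13, 0, 13, 0] → max 13
[0, 13, 0, 4] → max 13
[13, 0, 4, 8] → max 13
[0, 4, 8, 6] → max 8  ≤ 12 ✓
6 windows satisfy the condition.

6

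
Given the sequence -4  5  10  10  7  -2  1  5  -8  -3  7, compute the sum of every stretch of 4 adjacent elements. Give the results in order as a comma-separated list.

-4 5 10 10 → sum 21
5 10 10 7 → sum 32
10 10 7 -2 → sum 25
10 7 -2 1 → sum 16
7 -2 1 5 → sum 11
-2 1 5 -8 → sum -4
1 5 -8 -3 → sum -5
5 -8 -3 7 → sum 1

21, 32, 25, 16, 11, -4, -5, 1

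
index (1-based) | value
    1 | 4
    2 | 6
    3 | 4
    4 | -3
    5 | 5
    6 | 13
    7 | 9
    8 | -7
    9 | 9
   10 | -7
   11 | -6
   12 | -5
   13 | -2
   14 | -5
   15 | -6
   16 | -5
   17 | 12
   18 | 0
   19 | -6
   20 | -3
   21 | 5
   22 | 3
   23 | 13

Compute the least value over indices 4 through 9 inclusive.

-7

Elements at indices 4..9: -3, 5, 13, 9, -7, 9
min(-3, 5, 13, 9, -7, 9) = -7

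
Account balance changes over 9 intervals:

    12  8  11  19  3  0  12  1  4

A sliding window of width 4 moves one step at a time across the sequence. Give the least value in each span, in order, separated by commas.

(12, 8, 11, 19) → min 8
(8, 11, 19, 3) → min 3
(11, 19, 3, 0) → min 0
(19, 3, 0, 12) → min 0
(3, 0, 12, 1) → min 0
(0, 12, 1, 4) → min 0

8, 3, 0, 0, 0, 0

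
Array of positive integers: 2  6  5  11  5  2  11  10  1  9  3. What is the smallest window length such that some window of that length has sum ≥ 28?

add 2: running sum 2 < 28
add 6: running sum 8 < 28
add 5: running sum 13 < 28
add 11: running sum 24 < 28
end 4: [2, 6, 5, 11, 5] sum 29, len 5
end 5: [6, 5, 11, 5, 2] sum 29, len 5
end 6: [11, 5, 2, 11] sum 29, len 4
end 7: [5, 2, 11, 10] sum 28, len 4
end 8: [5, 2, 11, 10, 1] sum 29, len 5
end 9: [11, 10, 1, 9] sum 31, len 4
end 10: [11, 10, 1, 9, 3] sum 34, len 5
Shortest qualifying length: 4.

4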